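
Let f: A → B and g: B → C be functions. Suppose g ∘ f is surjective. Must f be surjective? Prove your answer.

not surjective

No. Take A = {0, 1}, B = {0, 1, 2, 3, 4}, C = {0}, f(a) = 0 for every a ∈ A, and g(b) = 0 for every b ∈ B.
Then g ∘ f is surjective onto {0}, but 4 ∈ B has no preimage under f, so f is not surjective.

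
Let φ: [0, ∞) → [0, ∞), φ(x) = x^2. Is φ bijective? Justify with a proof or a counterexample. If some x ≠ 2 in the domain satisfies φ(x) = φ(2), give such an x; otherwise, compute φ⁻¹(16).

4

On [0, ∞), x ↦ x^2 is strictly increasing (injective) and for any y ∈ [0, ∞) the 2nd root y^{1/2} lies in [0, ∞) (surjective). So φ is bijective.
Since x ↦ x^2 is strictly increasing on [0, ∞), it is injective there, so no x ≠ 2 in the domain has φ(x) = φ(2). We therefore compute φ⁻¹(16) = 16^{1/2} = 4 (indeed 4^2 = 16).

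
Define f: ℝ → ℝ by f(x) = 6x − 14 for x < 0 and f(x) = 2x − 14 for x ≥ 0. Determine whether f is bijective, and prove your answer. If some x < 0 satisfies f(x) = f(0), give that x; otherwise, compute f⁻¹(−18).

Both pieces are strictly increasing (slopes 6 and 2), so each is injective on its own interval.
The left piece maps (−∞, 0) onto (−∞, −14); the right piece maps [0, ∞) onto [−14, ∞).
Since −14 = −14, the images partition ℝ: f is injective and surjective, hence bijective.
Because the two images are disjoint, no x < 0 has f(x) = f(0), so we compute f⁻¹(−18): −18 lies in (−∞, −14), so solve 6x − 14 = −18: x = (−18 + 14)/6 = −2/3.

-2/3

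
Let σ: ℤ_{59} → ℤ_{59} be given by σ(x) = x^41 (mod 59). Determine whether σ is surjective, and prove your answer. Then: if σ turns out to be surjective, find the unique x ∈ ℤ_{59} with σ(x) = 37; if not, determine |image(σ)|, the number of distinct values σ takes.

Since 59 is prime, the nonzero elements of ℤ_{59} form a cyclic group of order 58.
As gcd(41, 58) = 1, raising to the 41st power is a bijection on this group: if a^41 ≡ b^41 then (ab^{−1})^41 = 1, and the only element of order dividing gcd(41, 58) = 1 is 1, so a = b.
With σ(0) = 0 this makes σ injective on all of ℤ_{59}, hence bijective (finite equal-size domain and codomain). In particular σ is surjective.
Since σ is surjective, we find the preimage of 37. The inverse of x ↦ x^41 on (ℤ_{59})^× is x ↦ x^17, because 41·17 = 697 = 12·58 + 1 ≡ 1 (mod 58) and x^{58} = 1 for x ≠ 0 (Fermat). So σ⁻¹(37) = 37^17 mod 59.
Repeated squaring mod 59: 37^1 ≡ 37, 37^2 ≡ 37² = 1369 ≡ 12, 37^4 ≡ 12² = 144 ≡ 26, 37^8 ≡ 26² = 676 ≡ 27, 37^16 ≡ 27² = 729 ≡ 21. Since 17 = 16 + 1, 37^17 ≡ 21·37: 21·37 = 777 ≡ 10. So 37^17 ≡ 10 (mod 59).
Hence σ⁻¹(37) = 10.

10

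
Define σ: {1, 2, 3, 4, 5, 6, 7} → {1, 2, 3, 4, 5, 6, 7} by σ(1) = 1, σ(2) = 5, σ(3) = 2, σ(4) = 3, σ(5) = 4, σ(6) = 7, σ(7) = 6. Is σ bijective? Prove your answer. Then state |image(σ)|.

The values 1, 5, 2, 3, 4, 7, 6 are a permutation of {1, 2, 3, 4, 5, 6, 7}: each element appears exactly once.
So σ is injective and surjective, hence bijective.
The image of σ is {1, 2, 3, 4, 5, 6, 7}, which has 7 elements.

7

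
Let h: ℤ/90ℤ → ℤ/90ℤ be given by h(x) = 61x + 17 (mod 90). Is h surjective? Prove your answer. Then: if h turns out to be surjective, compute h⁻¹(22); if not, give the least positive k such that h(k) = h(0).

65

Since gcd(61, 90) = 1, 61 is invertible modulo 90. Euclid's algorithm: 90 = 1·61 + 29, 61 = 2·29 + 3, 29 = 9·3 + 2, 3 = 1·2 + 1; back-substituting gives 1 = 31·61 − 21·90, so 61⁻¹ ≡ 31 (mod 90).
Then y ↦ 31(y − 17) is a two-sided inverse to h, so every y ∈ ℤ/90ℤ has a preimage.
Hence h is surjective.
Since h is surjective, we compute h⁻¹(22): solve 61x + 17 ≡ 22 (mod 90), i.e. 61x ≡ 5 (mod 90).
Multiplying by 61⁻¹ = 31 gives x ≡ 31·5 = 155 = 1·90 + 65 ≡ 65 (mod 90).
Check: h(65) = 61·65 + 17 = 3982 = 44·90 + 22 ≡ 22 (mod 90).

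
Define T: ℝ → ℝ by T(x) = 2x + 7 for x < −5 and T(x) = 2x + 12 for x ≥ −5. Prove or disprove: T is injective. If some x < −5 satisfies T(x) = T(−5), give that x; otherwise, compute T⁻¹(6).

-3

Both pieces are strictly increasing (slopes 2 and 2), so each is injective on its own interval.
The left piece maps (−∞, −5) onto (−∞, −3); the right piece maps [−5, ∞) onto [2, ∞).
These images are disjoint, so no value is attained by both pieces. Thus T is injective.
Because the two images are disjoint, no x < −5 has T(x) = T(−5), so we compute T⁻¹(6): 6 lies in [2, ∞), so solve 2x + 12 = 6: x = (6 − 12)/2 = −3.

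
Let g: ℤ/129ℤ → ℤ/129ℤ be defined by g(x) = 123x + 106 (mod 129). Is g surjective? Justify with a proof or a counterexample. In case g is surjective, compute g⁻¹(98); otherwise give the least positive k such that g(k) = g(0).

Since gcd(123, 129) = 3, we have 123x ≡ 0 (mod 3) for all x, so g(x) ≡ 1 (mod 3).
But 0 ≢ 1 (mod 3), so 0 ∈ ℤ/129ℤ has no preimage. Thus g is not surjective.
Since g is not surjective, we find the least positive k with g(k) = g(0): this means 123k ≡ 0 (mod 129), i.e. 129 ∣ 123k. Since gcd(123, 129) = 3, dividing through by 3 this holds exactly when 43 ∣ 41k, and as gcd(41, 43) = 1, exactly when 43 ∣ k.
The smallest positive such k is 43.

43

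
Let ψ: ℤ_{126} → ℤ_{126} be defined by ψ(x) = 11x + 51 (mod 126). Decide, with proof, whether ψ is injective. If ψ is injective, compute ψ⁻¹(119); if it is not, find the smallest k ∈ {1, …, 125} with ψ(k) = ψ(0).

52

Suppose ψ(x_1) = ψ(x_2) in ℤ_{126}. Then 11x_1 + 51 ≡ 11x_2 + 51 (mod 126), hence 11(x_1 − x_2) ≡ 0 (mod 126).
Since gcd(11, 126) = 1, 11 is invertible modulo 126, therefore x_1 − x_2 ≡ 0 (mod 126), i.e. x_1 = x_2.
So ψ is injective.
We now compute 11⁻¹ mod 126 explicitly. Euclid's algorithm: 126 = 11·11 + 5, 11 = 2·5 + 1; back-substituting gives 1 = 23·11 − 2·126, so 11⁻¹ ≡ 23 (mod 126).
Since ψ is injective, we compute ψ⁻¹(119): solve 11x + 51 ≡ 119 (mod 126), i.e. 11x ≡ 68 (mod 126).
Multiplying by 11⁻¹ = 23 gives x ≡ 23·68 = 1564 = 12·126 + 52 ≡ 52 (mod 126).
Check: ψ(52) = 11·52 + 51 = 623 = 4·126 + 119 ≡ 119 (mod 126).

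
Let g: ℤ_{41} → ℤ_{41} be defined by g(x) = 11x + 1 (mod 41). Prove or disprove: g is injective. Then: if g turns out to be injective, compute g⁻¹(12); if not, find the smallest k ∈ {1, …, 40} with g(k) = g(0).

1

If g(u) = g(v), then 11u ≡ 11v (mod 41). Because gcd(11, 41) = 1, we may cancel 11 to get u ≡ v (mod 41).
Therefore g is injective.
We now compute 11⁻¹ mod 41 explicitly. Euclid's algorithm: 41 = 3·11 + 8, 11 = 1·8 + 3, 8 = 2·3 + 2, 3 = 1·2 + 1; back-substituting gives 1 = 15·11 − 4·41, so 11⁻¹ ≡ 15 (mod 41).
Since g is injective, we find g⁻¹(12): we need 11x ≡ 12 − 1 ≡ 11 (mod 41). Using 11⁻¹ = 15: x ≡ 15·11 = 165 = 4·41 + 1, so x = 1.
Check: g(1) = 11·1 + 1 = 12 ≡ 12 (mod 41).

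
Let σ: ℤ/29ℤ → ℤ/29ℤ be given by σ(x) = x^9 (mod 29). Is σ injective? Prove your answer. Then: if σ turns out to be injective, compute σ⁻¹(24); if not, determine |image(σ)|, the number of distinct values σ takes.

16

Since 29 is prime, the nonzero elements of ℤ/29ℤ form a cyclic group of order 28.
As gcd(9, 28) = 1, raising to the 9th power is a bijection on this group: if s^9 ≡ t^9 then (st^{−1})^9 = 1, and the only element of order dividing gcd(9, 28) = 1 is 1, so s = t.
With σ(0) = 0 this makes σ injective on all of ℤ/29ℤ, hence bijective (finite equal-size domain and codomain). In particular σ is injective.
Since σ is injective, we find the preimage of 24. The inverse of x ↦ x^9 on (ℤ/29ℤ)^× is x ↦ x^25, because 9·25 = 225 = 8·28 + 1 ≡ 1 (mod 28) and x^{28} = 1 for x ≠ 0 (Fermat). So σ⁻¹(24) = 24^25 mod 29.
Repeated squaring mod 29: 24^1 ≡ 24, 24^2 ≡ 24² = 576 ≡ 25, 24^4 ≡ 25² = 625 ≡ 16, 24^8 ≡ 16² = 256 ≡ 24, 24^16 ≡ 24² = 576 ≡ 25. Since 25 = 16 + 8 + 1, 24^25 ≡ 25·24·24: 25·24 = 600 ≡ 20, then 20·24 = 480 ≡ 16. So 24^25 ≡ 16 (mod 29).
Hence σ⁻¹(24) = 16.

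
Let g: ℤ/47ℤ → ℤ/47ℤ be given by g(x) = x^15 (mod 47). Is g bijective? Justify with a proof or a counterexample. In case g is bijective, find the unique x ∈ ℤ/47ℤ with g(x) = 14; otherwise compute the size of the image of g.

34

Since 47 is prime, the nonzero elements of ℤ/47ℤ form a cyclic group of order 46.
As gcd(15, 46) = 1, raising to the 15th power is a bijection on this group: if x_1^15 ≡ x_2^15 then (x_1x_2^{−1})^15 = 1, and the only element of order dividing gcd(15, 46) = 1 is 1, so x_1 = x_2.
With g(0) = 0 this makes g injective on all of ℤ/47ℤ, hence bijective (finite equal-size domain and codomain). In particular g is bijective.
Since g is bijective, we find the preimage of 14. The inverse of x ↦ x^15 on (ℤ/47ℤ)^× is x ↦ x^43, because 15·43 = 645 = 14·46 + 1 ≡ 1 (mod 46) and x^{46} = 1 for x ≠ 0 (Fermat). So g⁻¹(14) = 14^43 mod 47.
Repeated squaring mod 47: 14^1 ≡ 14, 14^2 ≡ 14² = 196 ≡ 8, 14^4 ≡ 8² = 64 ≡ 17, 14^8 ≡ 17² = 289 ≡ 7, 14^16 ≡ 7² = 49 ≡ 2, 14^32 ≡ 2² = 4. Since 43 = 32 + 8 + 2 + 1, 14^43 ≡ 4·7·8·14: 4·7 = 28, then 28·8 = 224 ≡ 36, then 36·14 = 504 ≡ 34. So 14^43 ≡ 34 (mod 47).
Hence g⁻¹(14) = 34.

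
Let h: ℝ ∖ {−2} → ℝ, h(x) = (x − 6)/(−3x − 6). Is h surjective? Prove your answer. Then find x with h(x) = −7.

If h(x) = −1/3, cross-multiplying gives −3(x − 6) = 1(−3x − 6), which simplifies to 18 = −6 — false.  So −1/3 has no preimage and h is not surjective.
Solving h(x) = −7: cross-multiplying gives x − 6 = −7(−3x − 6), which rearranges to −20x = 48, so x = −12/5.

-12/5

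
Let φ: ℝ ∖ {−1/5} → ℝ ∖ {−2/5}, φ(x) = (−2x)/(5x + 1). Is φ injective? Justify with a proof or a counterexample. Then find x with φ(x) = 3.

Suppose φ(s) = φ(t). Cross-multiplying: (−2s)(5t + 1) = (−2t)(5s + 1).
Expanding both sides and cancelling the symmetric terms leaves −2·(s − t) = 0. Since −2 ≠ 0, s = t. Thus φ is injective.
Solving φ(x) = 3: cross-multiplying gives −2x = 3(5x + 1), which rearranges to −17x = 3, so x = −3/17.

-3/17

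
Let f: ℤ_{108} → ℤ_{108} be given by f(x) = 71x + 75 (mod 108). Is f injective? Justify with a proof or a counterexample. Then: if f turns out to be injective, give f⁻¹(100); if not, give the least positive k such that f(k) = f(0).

11

If f(u) = f(v), then 71u ≡ 71v (mod 108). Because gcd(71, 108) = 1, we may cancel 71 to get u ≡ v (mod 108).
So f is injective.
We now compute 71⁻¹ mod 108 explicitly. Euclid's algorithm: 108 = 1·71 + 37, 71 = 1·37 + 34, 37 = 1·34 + 3, 34 = 11·3 + 1; back-substituting gives 1 = 35·71 − 23·108, so 71⁻¹ ≡ 35 (mod 108).
Since f is injective, we find f⁻¹(100): we need 71x ≡ 100 − 75 ≡ 25 (mod 108). Using 71⁻¹ = 35: x ≡ 35·25 = 875 = 8·108 + 11, so x = 11.
Check: f(11) = 71·11 + 75 = 856 = 7·108 + 100 ≡ 100 (mod 108).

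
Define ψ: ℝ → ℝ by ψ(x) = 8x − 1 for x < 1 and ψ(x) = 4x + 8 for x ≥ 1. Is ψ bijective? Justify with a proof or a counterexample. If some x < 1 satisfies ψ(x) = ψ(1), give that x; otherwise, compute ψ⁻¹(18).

Both pieces are strictly increasing (slopes 8 and 4), so each is injective on its own interval.
The left piece maps (−∞, 1) onto (−∞, 7); the right piece maps [1, ∞) onto [12, ∞).
The images leave a gap (7 has no preimage), so ψ is not surjective, hence not bijective.
Because the two images are disjoint, no x < 1 has ψ(x) = ψ(1), so we compute ψ⁻¹(18): 18 lies in [12, ∞), so solve 4x + 8 = 18: x = (18 − 8)/4 = 5/2.

5/2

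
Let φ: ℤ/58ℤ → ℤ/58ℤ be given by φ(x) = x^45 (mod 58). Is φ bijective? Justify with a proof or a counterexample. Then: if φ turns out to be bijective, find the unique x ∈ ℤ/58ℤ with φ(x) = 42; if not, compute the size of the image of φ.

Computing x^45 mod 58 for each x (by repeated squaring, reducing mod 58 at every step), the values φ(0), φ(1), …, φ(57) are: 0, 1, 50, 31, 6, 9, 42, 53, 10, 33, 44, 3, 12, 51, 40, 47, 36, 17, 26, 43, 54, 19, 34, 45, 20, 23, 56, 37, 28, 29, 30, 21, 2, 35, 38, 13, 24, 39, 4, 15, 32, 41, 22, 11, 18, 7, 46, 55, 14, 25, 48, 5, 16, 49, 52, 27, 8, 57.
Every element of ℤ/58ℤ appears exactly once in this list, so φ is a bijection, and in particular bijective.
Since φ is bijective, we read off the preimage of 42 from the same table: φ(6) = 42, so φ⁻¹(42) = 6.

6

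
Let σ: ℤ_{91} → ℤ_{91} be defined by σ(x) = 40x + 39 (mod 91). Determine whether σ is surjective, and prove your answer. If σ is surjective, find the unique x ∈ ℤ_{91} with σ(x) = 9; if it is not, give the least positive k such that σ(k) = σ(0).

22

Since gcd(40, 91) = 1, 40 is invertible modulo 91. Euclid's algorithm: 91 = 2·40 + 11, 40 = 3·11 + 7, 11 = 1·7 + 4, 7 = 1·4 + 3, 4 = 1·3 + 1; back-substituting gives 1 = 66·40 − 29·91, so 40⁻¹ ≡ 66 (mod 91).
Then y ↦ 66(y − 39) is a two-sided inverse to σ, so every y ∈ ℤ_{91} has a preimage.
So σ is surjective.
Since σ is surjective, we compute σ⁻¹(9): solve 40x + 39 ≡ 9 (mod 91), i.e. 40x ≡ 61 (mod 91).
Multiplying by 40⁻¹ = 66 gives x ≡ 66·61 = 4026 = 44·91 + 22 ≡ 22 (mod 91).
Check: σ(22) = 40·22 + 39 = 919 = 10·91 + 9 ≡ 9 (mod 91).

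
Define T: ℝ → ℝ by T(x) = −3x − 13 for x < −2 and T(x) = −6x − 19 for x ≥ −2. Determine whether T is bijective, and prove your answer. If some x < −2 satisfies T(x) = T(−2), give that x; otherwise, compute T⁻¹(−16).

-1/2

Both pieces are strictly decreasing (slopes −3 and −6), so each is injective on its own interval.
The left piece maps (−∞, −2) onto (−7, ∞); the right piece maps [−2, ∞) onto (−∞, −7].
Since −7 = −7, the images partition ℝ: T is injective and surjective, hence bijective.
Because the two images are disjoint, no x < −2 has T(x) = T(−2), so we compute T⁻¹(−16): −16 lies in (−∞, −7], so solve −6x − 19 = −16: x = (−16 + 19)/(−6) = −1/2.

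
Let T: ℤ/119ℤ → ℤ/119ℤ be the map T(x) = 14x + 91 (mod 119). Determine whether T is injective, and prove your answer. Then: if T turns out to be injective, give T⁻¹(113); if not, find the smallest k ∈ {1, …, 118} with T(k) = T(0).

Recall: T is injective if T(s) = T(t) implies s = t.
We have gcd(14, 119) = 7 > 1. Taking s = 0 and t = 17: T(0) = 91 and T(17) = 14·17 + 91 = 329 ≡ 91 (mod 119).
So T(0) = T(17) while 0 ≠ 17, hence T is not injective.
Since T is not injective, we find the least positive k with T(k) = T(0): this means 14k ≡ 0 (mod 119), i.e. 119 ∣ 14k. Since gcd(14, 119) = 7, dividing through by 7 this holds exactly when 17 ∣ 2k, and as gcd(2, 17) = 1, exactly when 17 ∣ k.
The smallest positive such k is 17.

17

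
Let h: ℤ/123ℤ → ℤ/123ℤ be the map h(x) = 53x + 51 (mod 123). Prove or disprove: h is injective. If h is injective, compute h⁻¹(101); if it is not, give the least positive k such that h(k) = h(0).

If h(x_1) = h(x_2), then 53x_1 ≡ 53x_2 (mod 123). Because gcd(53, 123) = 1, we may cancel 53 to get x_1 ≡ x_2 (mod 123).
So h is injective.
We now compute 53⁻¹ mod 123 explicitly. Euclid's algorithm: 123 = 2·53 + 17, 53 = 3·17 + 2, 17 = 8·2 + 1; back-substituting gives 1 = 65·53 − 28·123, so 53⁻¹ ≡ 65 (mod 123).
Since h is injective, we compute h⁻¹(101): solve 53x + 51 ≡ 101 (mod 123), i.e. 53x ≡ 50 (mod 123).
Multiplying by 53⁻¹ = 65 gives x ≡ 65·50 = 3250 = 26·123 + 52 ≡ 52 (mod 123).
Check: h(52) = 53·52 + 51 = 2807 = 22·123 + 101 ≡ 101 (mod 123).

52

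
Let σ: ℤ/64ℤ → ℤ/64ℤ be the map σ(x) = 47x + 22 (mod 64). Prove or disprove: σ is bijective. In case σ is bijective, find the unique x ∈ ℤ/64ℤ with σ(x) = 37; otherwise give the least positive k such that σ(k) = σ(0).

33

By definition, injectivity means: for all a, b in the domain, σ(a) = σ(b) implies a = b.
If σ(a) = σ(b), then 47a ≡ 47b (mod 64). Because gcd(47, 64) = 1, we may cancel 47 to get a ≡ b (mod 64).
We now compute 47⁻¹ mod 64 explicitly. Euclid's algorithm: 64 = 1·47 + 17, 47 = 2·17 + 13, 17 = 1·13 + 4, 13 = 3·4 + 1; back-substituting gives 1 = 15·47 − 11·64, so 47⁻¹ ≡ 15 (mod 64).
Then y ↦ 15(y − 22) is a two-sided inverse to σ, so every y ∈ ℤ/64ℤ has a preimage.
Thus σ is bijective.
Since σ is bijective, we find σ⁻¹(37): we need 47x ≡ 37 − 22 ≡ 15 (mod 64). Using 47⁻¹ = 15: x ≡ 15·15 = 225 = 3·64 + 33, so x = 33.
Check: σ(33) = 47·33 + 22 = 1573 = 24·64 + 37 ≡ 37 (mod 64).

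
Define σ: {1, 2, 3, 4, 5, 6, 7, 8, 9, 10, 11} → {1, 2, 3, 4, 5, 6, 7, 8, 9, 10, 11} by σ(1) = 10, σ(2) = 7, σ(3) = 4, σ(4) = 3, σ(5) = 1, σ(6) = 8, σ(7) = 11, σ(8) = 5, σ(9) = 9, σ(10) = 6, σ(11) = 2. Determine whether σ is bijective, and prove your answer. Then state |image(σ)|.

11

The values 10, 7, 4, 3, 1, 8, 11, 5, 9, 6, 2 are a permutation of {1, 2, 3, 4, 5, 6, 7, 8, 9, 10, 11}: each element appears exactly once.
So σ is injective and surjective, hence bijective.
The image of σ is {1, 2, 3, 4, 5, 6, 7, 8, 9, 10, 11}, which has 11 elements.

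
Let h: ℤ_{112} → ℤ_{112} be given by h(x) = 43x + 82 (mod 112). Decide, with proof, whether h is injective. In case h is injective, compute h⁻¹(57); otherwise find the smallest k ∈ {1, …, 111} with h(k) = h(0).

101

If h(x_1) = h(x_2), then 43x_1 ≡ 43x_2 (mod 112). Because gcd(43, 112) = 1, we may cancel 43 to get x_1 ≡ x_2 (mod 112).
Hence h is injective.
We now compute 43⁻¹ mod 112 explicitly. Euclid's algorithm: 112 = 2·43 + 26, 43 = 1·26 + 17, 26 = 1·17 + 9, 17 = 1·9 + 8, 9 = 1·8 + 1; back-substituting gives 1 = 99·43 − 38·112, so 43⁻¹ ≡ 99 (mod 112).
Since h is injective, we find h⁻¹(57): we need 43x ≡ 57 − 82 ≡ 87 (mod 112). Using 43⁻¹ = 99: x ≡ 99·87 = 8613 = 76·112 + 101, so x = 101.
Check: h(101) = 43·101 + 82 = 4425 = 39·112 + 57 ≡ 57 (mod 112).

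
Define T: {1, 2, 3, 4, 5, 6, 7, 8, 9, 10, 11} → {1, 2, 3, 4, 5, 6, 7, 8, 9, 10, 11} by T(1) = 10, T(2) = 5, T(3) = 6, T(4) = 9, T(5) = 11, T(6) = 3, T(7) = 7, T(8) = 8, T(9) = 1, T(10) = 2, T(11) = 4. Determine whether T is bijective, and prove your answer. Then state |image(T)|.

11

The values 10, 5, 6, 9, 11, 3, 7, 8, 1, 2, 4 are a permutation of {1, 2, 3, 4, 5, 6, 7, 8, 9, 10, 11}: each element appears exactly once.
So T is injective and surjective, hence bijective.
The image of T is {1, 2, 3, 4, 5, 6, 7, 8, 9, 10, 11}, which has 11 elements.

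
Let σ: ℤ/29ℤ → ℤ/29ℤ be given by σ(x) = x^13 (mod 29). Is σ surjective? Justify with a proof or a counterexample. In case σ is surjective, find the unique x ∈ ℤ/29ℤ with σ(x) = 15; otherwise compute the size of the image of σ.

27

Since 29 is prime, the nonzero elements of ℤ/29ℤ form a cyclic group of order 28.
As gcd(13, 28) = 1, raising to the 13th power is a bijection on this group: if u^13 ≡ v^13 then (uv^{−1})^13 = 1, and the only element of order dividing gcd(13, 28) = 1 is 1, so u = v.
With σ(0) = 0 this makes σ injective on all of ℤ/29ℤ, hence bijective (finite equal-size domain and codomain). In particular σ is surjective.
Since σ is surjective, we find the preimage of 15. The inverse of x ↦ x^13 on (ℤ/29ℤ)^× is x ↦ x^13, because 13·13 = 169 = 6·28 + 1 ≡ 1 (mod 28) and x^{28} = 1 for x ≠ 0 (Fermat). So σ⁻¹(15) = 15^13 mod 29.
Repeated squaring mod 29: 15^1 ≡ 15, 15^2 ≡ 15² = 225 ≡ 22, 15^4 ≡ 22² = 484 ≡ 20, 15^8 ≡ 20² = 400 ≡ 23. Since 13 = 8 + 4 + 1, 15^13 ≡ 23·20·15: 23·20 = 460 ≡ 25, then 25·15 = 375 ≡ 27. So 15^13 ≡ 27 (mod 29).
Hence σ⁻¹(15) = 27.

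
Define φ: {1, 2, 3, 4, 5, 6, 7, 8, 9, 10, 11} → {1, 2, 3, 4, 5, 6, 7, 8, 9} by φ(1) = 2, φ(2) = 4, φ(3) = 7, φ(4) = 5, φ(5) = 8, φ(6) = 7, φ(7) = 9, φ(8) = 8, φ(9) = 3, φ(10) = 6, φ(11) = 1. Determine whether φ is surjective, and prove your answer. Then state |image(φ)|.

9

Every element of the codomain has a preimage: 1 = φ(11), 2 = φ(1), 3 = φ(9), 4 = φ(2), 5 = φ(4), 6 = φ(10), 7 = φ(3), 8 = φ(5), 9 = φ(7).
Thus φ is surjective.
The image of φ is {1, 2, 3, 4, 5, 6, 7, 8, 9}, which has 9 elements.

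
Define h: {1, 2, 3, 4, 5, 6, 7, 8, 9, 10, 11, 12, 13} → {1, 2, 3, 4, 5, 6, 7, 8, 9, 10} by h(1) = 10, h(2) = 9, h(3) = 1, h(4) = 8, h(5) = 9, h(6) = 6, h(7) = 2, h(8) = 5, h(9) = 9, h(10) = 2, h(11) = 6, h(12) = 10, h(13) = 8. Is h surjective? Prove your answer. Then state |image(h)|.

No element maps to 3, so h is not surjective.
The image of h is {1, 2, 5, 6, 8, 9, 10}, which has 7 elements.

7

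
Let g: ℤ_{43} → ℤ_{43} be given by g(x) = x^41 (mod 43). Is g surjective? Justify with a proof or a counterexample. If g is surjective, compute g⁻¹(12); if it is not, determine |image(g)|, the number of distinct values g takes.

18

Since 43 is prime, the nonzero elements of ℤ_{43} form a cyclic group of order 42.
As gcd(41, 42) = 1, raising to the 41st power is a bijection on this group: if u^41 ≡ v^41 then (uv^{−1})^41 = 1, and the only element of order dividing gcd(41, 42) = 1 is 1, so u = v.
With g(0) = 0 this makes g injective on all of ℤ_{43}, hence bijective (finite equal-size domain and codomain). In particular g is surjective.
Since g is surjective, we find the preimage of 12. The inverse of x ↦ x^41 on (ℤ_{43})^× is x ↦ x^41, because 41·41 = 1681 = 40·42 + 1 ≡ 1 (mod 42) and x^{42} = 1 for x ≠ 0 (Fermat). So g⁻¹(12) = 12^41 mod 43.
Repeated squaring mod 43: 12^1 ≡ 12, 12^2 ≡ 12² = 144 ≡ 15, 12^4 ≡ 15² = 225 ≡ 10, 12^8 ≡ 10² = 100 ≡ 14, 12^16 ≡ 14² = 196 ≡ 24, 12^32 ≡ 24² = 576 ≡ 17. Since 41 = 32 + 8 + 1, 12^41 ≡ 17·14·12: 17·14 = 238 ≡ 23, then 23·12 = 276 ≡ 18. So 12^41 ≡ 18 (mod 43).
Hence g⁻¹(12) = 18.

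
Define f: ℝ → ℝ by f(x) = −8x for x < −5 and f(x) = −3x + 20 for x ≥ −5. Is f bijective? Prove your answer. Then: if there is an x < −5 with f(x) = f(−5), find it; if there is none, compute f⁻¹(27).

-7/3

Both pieces are strictly decreasing (slopes −8 and −3), so each is injective on its own interval.
The left piece maps (−∞, −5) onto (40, ∞); the right piece maps [−5, ∞) onto (−∞, 35].
The images leave a gap (40 has no preimage), so f is not surjective, hence not bijective.
Because the two images are disjoint, no x < −5 has f(x) = f(−5), so we compute f⁻¹(27): 27 lies in (−∞, 35], so solve −3x + 20 = 27: x = (27 − 20)/(−3) = −7/3.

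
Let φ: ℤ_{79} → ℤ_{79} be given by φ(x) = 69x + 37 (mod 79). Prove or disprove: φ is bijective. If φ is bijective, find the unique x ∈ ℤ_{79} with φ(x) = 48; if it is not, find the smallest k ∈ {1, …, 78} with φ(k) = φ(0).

70

Suppose φ(s) = φ(t) in ℤ_{79}. Then 69s + 37 ≡ 69t + 37 (mod 79), thus 69(s − t) ≡ 0 (mod 79).
Since gcd(69, 79) = 1, 69 is invertible modulo 79, hence s − t ≡ 0 (mod 79), i.e. s = t.
We now compute 69⁻¹ mod 79 explicitly. Euclid's algorithm: 79 = 1·69 + 10, 69 = 6·10 + 9, 10 = 1·9 + 1; back-substituting gives 1 = 71·69 − 62·79, so 69⁻¹ ≡ 71 (mod 79).
Then y ↦ 71(y − 37) is a two-sided inverse to φ, so every y ∈ ℤ_{79} has a preimage.
Therefore φ is bijective.
Since φ is bijective, we find φ⁻¹(48): we need 69x ≡ 48 − 37 ≡ 11 (mod 79). Using 69⁻¹ = 71: x ≡ 71·11 = 781 = 9·79 + 70, so x = 70.
Check: φ(70) = 69·70 + 37 = 4867 = 61·79 + 48 ≡ 48 (mod 79).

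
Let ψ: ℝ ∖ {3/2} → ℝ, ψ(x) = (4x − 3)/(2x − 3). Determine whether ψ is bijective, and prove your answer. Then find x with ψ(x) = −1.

If ψ(x) = 2, cross-multiplying gives 2(4x − 3) = 4(2x − 3), which simplifies to −6 = −12 — false.  So 2 has no preimage and ψ is not surjective.
Thus ψ is not bijective.
Solving ψ(x) = −1: cross-multiplying gives 4x − 3 = −1(2x − 3), which rearranges to 6x = 6, so x = 1.

1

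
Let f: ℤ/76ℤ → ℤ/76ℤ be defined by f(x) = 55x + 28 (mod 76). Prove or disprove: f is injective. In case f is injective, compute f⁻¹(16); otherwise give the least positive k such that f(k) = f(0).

If f(s) = f(t), then 55s ≡ 55t (mod 76). Because gcd(55, 76) = 1, we may cancel 55 to get s ≡ t (mod 76).
So f is injective.
We now compute 55⁻¹ mod 76 explicitly. Euclid's algorithm: 76 = 1·55 + 21, 55 = 2·21 + 13, 21 = 1·13 + 8, 13 = 1·8 + 5, 8 = 1·5 + 3, 5 = 1·3 + 2, 3 = 1·2 + 1; back-substituting gives 1 = 47·55 − 34·76, so 55⁻¹ ≡ 47 (mod 76).
Since f is injective, we find f⁻¹(16): we need 55x ≡ 16 − 28 ≡ 64 (mod 76). Using 55⁻¹ = 47: x ≡ 47·64 = 3008 = 39·76 + 44, so x = 44.
Check: f(44) = 55·44 + 28 = 2448 = 32·76 + 16 ≡ 16 (mod 76).

44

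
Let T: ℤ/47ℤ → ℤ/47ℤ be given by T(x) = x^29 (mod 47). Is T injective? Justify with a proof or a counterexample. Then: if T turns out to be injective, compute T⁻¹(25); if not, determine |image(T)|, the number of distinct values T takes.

Since 47 is prime, the nonzero elements of ℤ/47ℤ form a cyclic group of order 46.
As gcd(29, 46) = 1, raising to the 29th power is a bijection on this group: if u^29 ≡ v^29 then (uv^{−1})^29 = 1, and the only element of order dividing gcd(29, 46) = 1 is 1, so u = v.
With T(0) = 0 this makes T injective on all of ℤ/47ℤ, hence bijective (finite equal-size domain and codomain). In particular T is injective.
Since T is injective, we find the preimage of 25. The inverse of x ↦ x^29 on (ℤ/47ℤ)^× is x ↦ x^27, because 29·27 = 783 = 17·46 + 1 ≡ 1 (mod 46) and x^{46} = 1 for x ≠ 0 (Fermat). So T⁻¹(25) = 25^27 mod 47.
Repeated squaring mod 47: 25^1 ≡ 25, 25^2 ≡ 25² = 625 ≡ 14, 25^4 ≡ 14² = 196 ≡ 8, 25^8 ≡ 8² = 64 ≡ 17, 25^16 ≡ 17² = 289 ≡ 7. Since 27 = 16 + 8 + 2 + 1, 25^27 ≡ 7·17·14·25: 7·17 = 119 ≡ 25, then 25·14 = 350 ≡ 21, then 21·25 = 525 ≡ 8. So 25^27 ≡ 8 (mod 47).
Hence T⁻¹(25) = 8.

8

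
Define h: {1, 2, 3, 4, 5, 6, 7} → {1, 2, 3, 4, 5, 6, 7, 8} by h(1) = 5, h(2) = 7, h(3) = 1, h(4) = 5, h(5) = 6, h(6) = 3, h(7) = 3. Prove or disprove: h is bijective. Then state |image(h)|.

h(1) = 5 = h(4) with 1 ≠ 4, so h is not injective, hence not bijective.
The image of h is {1, 3, 5, 6, 7}, which has 5 elements.

5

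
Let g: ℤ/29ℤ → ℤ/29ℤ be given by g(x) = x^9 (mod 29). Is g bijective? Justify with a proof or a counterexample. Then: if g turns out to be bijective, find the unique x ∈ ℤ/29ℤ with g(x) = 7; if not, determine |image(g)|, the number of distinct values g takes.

23

Since 29 is prime, the nonzero elements of ℤ/29ℤ form a cyclic group of order 28.
As gcd(9, 28) = 1, raising to the 9th power is a bijection on this group: if x_1^9 ≡ x_2^9 then (x_1x_2^{−1})^9 = 1, and the only element of order dividing gcd(9, 28) = 1 is 1, so x_1 = x_2.
With g(0) = 0 this makes g injective on all of ℤ/29ℤ, hence bijective (finite equal-size domain and codomain). In particular g is bijective.
Since g is bijective, we find the preimage of 7. The inverse of x ↦ x^9 on (ℤ/29ℤ)^× is x ↦ x^25, because 9·25 = 225 = 8·28 + 1 ≡ 1 (mod 28) and x^{28} = 1 for x ≠ 0 (Fermat). So g⁻¹(7) = 7^25 mod 29.
Repeated squaring mod 29: 7^1 ≡ 7, 7^2 ≡ 7² = 49 ≡ 20, 7^4 ≡ 20² = 400 ≡ 23, 7^8 ≡ 23² = 529 ≡ 7, 7^16 ≡ 7² = 49 ≡ 20. Since 25 = 16 + 8 + 1, 7^25 ≡ 20·7·7: 20·7 = 140 ≡ 24, then 24·7 = 168 ≡ 23. So 7^25 ≡ 23 (mod 29).
Hence g⁻¹(7) = 23.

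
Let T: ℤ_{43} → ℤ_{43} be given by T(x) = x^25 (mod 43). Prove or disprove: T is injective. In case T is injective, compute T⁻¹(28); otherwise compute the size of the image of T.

26

Since 43 is prime, the nonzero elements of ℤ_{43} form a cyclic group of order 42.
As gcd(25, 42) = 1, raising to the 25th power is a bijection on this group: if s^25 ≡ t^25 then (st^{−1})^25 = 1, and the only element of order dividing gcd(25, 42) = 1 is 1, so s = t.
With T(0) = 0 this makes T injective on all of ℤ_{43}, hence bijective (finite equal-size domain and codomain). In particular T is injective.
Since T is injective, we find the preimage of 28. The inverse of x ↦ x^25 on (ℤ_{43})^× is x ↦ x^37, because 25·37 = 925 = 22·42 + 1 ≡ 1 (mod 42) and x^{42} = 1 for x ≠ 0 (Fermat). So T⁻¹(28) = 28^37 mod 43.
Repeated squaring mod 43: 28^1 ≡ 28, 28^2 ≡ 28² = 784 ≡ 10, 28^4 ≡ 10² = 100 ≡ 14, 28^8 ≡ 14² = 196 ≡ 24, 28^16 ≡ 24² = 576 ≡ 17, 28^32 ≡ 17² = 289 ≡ 31. Since 37 = 32 + 4 + 1, 28^37 ≡ 31·14·28: 31·14 = 434 ≡ 4, then 4·28 = 112 ≡ 26. So 28^37 ≡ 26 (mod 43).
Hence T⁻¹(28) = 26.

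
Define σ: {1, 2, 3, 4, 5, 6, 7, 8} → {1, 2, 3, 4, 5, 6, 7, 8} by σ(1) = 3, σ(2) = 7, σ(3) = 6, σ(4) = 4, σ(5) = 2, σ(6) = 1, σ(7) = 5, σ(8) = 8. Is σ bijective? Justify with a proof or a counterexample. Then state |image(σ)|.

8

The values 3, 7, 6, 4, 2, 1, 5, 8 are a permutation of {1, 2, 3, 4, 5, 6, 7, 8}: each element appears exactly once.
So σ is injective and surjective, hence bijective.
The image of σ is {1, 2, 3, 4, 5, 6, 7, 8}, which has 8 elements.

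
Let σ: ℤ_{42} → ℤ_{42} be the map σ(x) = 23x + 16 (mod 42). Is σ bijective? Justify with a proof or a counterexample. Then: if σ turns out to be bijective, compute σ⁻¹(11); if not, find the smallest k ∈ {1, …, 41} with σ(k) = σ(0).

29

By definition, σ is injective when σ(u) = σ(v) forces u = v.
Suppose σ(u) = σ(v) in ℤ_{42}. Then 23u + 16 ≡ 23v + 16 (mod 42), thus 23(u − v) ≡ 0 (mod 42).
Since gcd(23, 42) = 1, 23 is invertible modulo 42, thus u − v ≡ 0 (mod 42), i.e. u = v.
We now compute 23⁻¹ mod 42 explicitly. Euclid's algorithm: 42 = 1·23 + 19, 23 = 1·19 + 4, 19 = 4·4 + 3, 4 = 1·3 + 1; back-substituting gives 1 = 11·23 − 6·42, so 23⁻¹ ≡ 11 (mod 42).
For any y ∈ ℤ_{42}, x = 11(y − 16) mod 42 satisfies σ(x) = 23·11(y − 16) + 16 ≡ y (since 23·11 ≡ 1 mod 42). So every y has a preimage.
So σ is bijective.
Since σ is bijective, we compute σ⁻¹(11): solve 23x + 16 ≡ 11 (mod 42), i.e. 23x ≡ 37 (mod 42).
Multiplying by 23⁻¹ = 11 gives x ≡ 11·37 = 407 = 9·42 + 29 ≡ 29 (mod 42).
Check: σ(29) = 23·29 + 16 = 683 = 16·42 + 11 ≡ 11 (mod 42).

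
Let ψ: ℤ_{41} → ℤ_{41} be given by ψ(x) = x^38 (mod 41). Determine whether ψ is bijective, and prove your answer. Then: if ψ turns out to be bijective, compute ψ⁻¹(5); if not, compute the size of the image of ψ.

ψ(20): Repeated squaring mod 41: 20^1 ≡ 20, 20^2 ≡ 20² = 400 ≡ 31, 20^4 ≡ 31² = 961 ≡ 18, 20^8 ≡ 18² = 324 ≡ 37, 20^16 ≡ 37² = 1369 ≡ 16, 20^32 ≡ 16² = 256 ≡ 10. Since 38 = 32 + 4 + 2, 20^38 ≡ 10·18·31: 10·18 = 180 ≡ 16, then 16·31 = 496 ≡ 4. So 20^38 ≡ 4 (mod 41).
ψ(21): Repeated squaring mod 41: 21^1 ≡ 21, 21^2 ≡ 21² = 441 ≡ 31, 21^4 ≡ 31² = 961 ≡ 18, 21^8 ≡ 18² = 324 ≡ 37, 21^16 ≡ 37² = 1369 ≡ 16, 21^32 ≡ 16² = 256 ≡ 10. Since 38 = 32 + 4 + 2, 21^38 ≡ 10·18·31: 10·18 = 180 ≡ 16, then 16·31 = 496 ≡ 4. So 21^38 ≡ 4 (mod 41).
So ψ(20) = ψ(21) = 4 while 20 ≠ 21, thus ψ is not injective, hence not bijective.
Since ψ is not bijective, we determine |image(ψ)|. Computing x^38 mod 41 for each x (by repeated squaring, reducing mod 41 at every step), the values ψ(0), ψ(1), …, ψ(40) are: 0, 1, 31, 32, 18, 23, 8, 36, 25, 40, 16, 20, 2, 33, 9, 39, 37, 21, 10, 5, 4, 4, 5, 10, 21, 37, 39, 9, 33, 2, 20, 16, 40, 25, 36, 8, 23, 18, 32, 31, 1.
The distinct values are {0, 1, 2, 4, 5, 8, 9, 10, 16, 18, 20, 21, 23, 25, 31, 32, 33, 36, 37, 39, 40}; there are 21 of them.

21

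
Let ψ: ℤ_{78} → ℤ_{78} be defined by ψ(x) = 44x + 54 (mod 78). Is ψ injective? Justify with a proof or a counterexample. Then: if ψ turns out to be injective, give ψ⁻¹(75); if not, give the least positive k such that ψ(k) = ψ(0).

Recall: ψ is injective when ψ(u) = ψ(v) forces u = v.
We have gcd(44, 78) = 2 > 1. Taking u = 0 and v = 39: ψ(0) = 54 and ψ(39) = 44·39 + 54 = 1770 ≡ 54 (mod 78).
So ψ(0) = ψ(39) while 0 ≠ 39, so ψ is not injective.
Since ψ is not injective, we find the least positive k with ψ(k) = ψ(0): this means 44k ≡ 0 (mod 78), i.e. 78 ∣ 44k. Since gcd(44, 78) = 2, dividing through by 2 this holds exactly when 39 ∣ 22k, and as gcd(22, 39) = 1, exactly when 39 ∣ k.
The smallest positive such k is 39.

39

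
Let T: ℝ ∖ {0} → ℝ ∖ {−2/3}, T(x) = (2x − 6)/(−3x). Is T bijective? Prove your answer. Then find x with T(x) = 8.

3/13

Suppose T(a) = T(b). Cross-multiplying: (2a − 6)(−3b) = (2b − 6)(−3a).
Expanding both sides and cancelling the symmetric terms leaves −18·(a − b) = 0. Since −18 ≠ 0, a = b. Therefore T is injective.
For any y ≠ −2/3, solving y(−3x) = 2x − 6 for x gives a well-defined x ≠ 0. So T is surjective.
Therefore T is bijective.
Solving T(x) = 8: cross-multiplying gives 2x − 6 = 8(−3x), which rearranges to 26x = 6, so x = 3/13.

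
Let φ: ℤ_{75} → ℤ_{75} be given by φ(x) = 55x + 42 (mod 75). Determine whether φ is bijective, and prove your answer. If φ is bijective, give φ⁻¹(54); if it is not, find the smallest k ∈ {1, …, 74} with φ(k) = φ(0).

15

Recall that injectivity means: for all a, b in the domain, φ(a) = φ(b) implies a = b.
We have gcd(55, 75) = 5 > 1. Taking a = 0 and b = 15: φ(0) = 42 and φ(15) = 55·15 + 42 = 867 ≡ 42 (mod 75).
So φ(0) = φ(15) while 0 ≠ 15, hence φ is not injective, hence not bijective.
Since φ is not bijective, we find the least positive k with φ(k) = φ(0): this means 55k ≡ 0 (mod 75), i.e. 75 ∣ 55k. Since gcd(55, 75) = 5, dividing through by 5 this holds exactly when 15 ∣ 11k, and as gcd(11, 15) = 1, exactly when 15 ∣ k.
The smallest positive such k is 15.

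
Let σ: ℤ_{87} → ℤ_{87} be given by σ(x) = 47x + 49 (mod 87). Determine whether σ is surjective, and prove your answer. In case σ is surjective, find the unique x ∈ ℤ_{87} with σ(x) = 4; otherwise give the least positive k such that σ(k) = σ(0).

12

Since gcd(47, 87) = 1, 47 is invertible modulo 87. Euclid's algorithm: 87 = 1·47 + 40, 47 = 1·40 + 7, 40 = 5·7 + 5, 7 = 1·5 + 2, 5 = 2·2 + 1; back-substituting gives 1 = 50·47 − 27·87, so 47⁻¹ ≡ 50 (mod 87).
Then y ↦ 50(y − 49) is a two-sided inverse to σ, so every y ∈ ℤ_{87} has a preimage.
Therefore σ is surjective.
Since σ is surjective, we compute σ⁻¹(4): solve 47x + 49 ≡ 4 (mod 87), i.e. 47x ≡ 42 (mod 87).
Multiplying by 47⁻¹ = 50 gives x ≡ 50·42 = 2100 = 24·87 + 12 ≡ 12 (mod 87).
Check: σ(12) = 47·12 + 49 = 613 = 7·87 + 4 ≡ 4 (mod 87).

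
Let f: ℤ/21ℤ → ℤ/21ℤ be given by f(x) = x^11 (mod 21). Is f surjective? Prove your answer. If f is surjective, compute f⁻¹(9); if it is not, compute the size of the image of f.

18

Computing x^11 mod 21 for each x (by repeated squaring, reducing mod 21 at every step), the values f(0), f(1), …, f(20) are: 0, 1, 11, 12, 16, 17, 6, 7, 8, 18, 19, 2, 3, 13, 14, 15, 4, 5, 9, 10, 20.
Every element of ℤ/21ℤ appears exactly once in this list, so f is a bijection, and in particular surjective.
Since f is surjective, we read off the preimage of 9 from the same table: f(18) = 9, so f⁻¹(9) = 18.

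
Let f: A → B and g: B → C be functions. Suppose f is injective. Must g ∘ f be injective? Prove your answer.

No. Take A = B = C = {0, 1, 2}, f = identity (injective), and g(x) = 0 for every x.
Then (g ∘ f)(0) = 0 = (g ∘ f)(2) with 0 ≠ 2, so g ∘ f is not injective.

not injective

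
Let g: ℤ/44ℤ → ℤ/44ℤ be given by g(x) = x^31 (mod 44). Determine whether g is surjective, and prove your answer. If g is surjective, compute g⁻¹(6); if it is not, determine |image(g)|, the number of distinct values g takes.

g(0) = 0^31 = 0.
g(22): Repeated squaring mod 44: 22^1 ≡ 22, 22^2 ≡ 22² = 484 ≡ 0, 22^4 ≡ 0² = 0, 22^8 ≡ 0² = 0, 22^16 ≡ 0² = 0. Since 31 = 16 + 8 + 4 + 2 + 1, 22^31 ≡ 0·0·0·0·22: 0·0 = 0, then 0·0 = 0, then 0·0 = 0, then 0·22 = 0. So 22^31 ≡ 0 (mod 44).
So g(0) = g(22) = 0 while 0 ≠ 22, therefore g is not injective.
A non-injective map from the 44-element set ℤ/44ℤ to itself takes at most 43 distinct values, so it cannot be surjective. Hence g is not surjective.
Since g is not surjective, we determine |image(g)|. Computing x^31 mod 44 for each x (by repeated squaring, reducing mod 44 at every step), the values g(0), g(1), …, g(43) are: 0, 1, 24, 3, 4, 5, 28, 7, 8, 9, 32, 11, 12, 13, 36, 15, 16, 17, 40, 19, 20, 21, 0, 23, 24, 25, 4, 27, 28, 29, 8, 31, 32, 33, 12, 35, 36, 37, 16, 39, 40, 41, 20, 43.
The distinct values are {0, 1, 3, 4, 5, 7, 8, 9, 11, 12, 13, 15, 16, 17, 19, 20, 21, 23, 24, 25, 27, 28, 29, 31, 32, 33, 35, 36, 37, 39, 40, 41, 43}; there are 33 of them.

33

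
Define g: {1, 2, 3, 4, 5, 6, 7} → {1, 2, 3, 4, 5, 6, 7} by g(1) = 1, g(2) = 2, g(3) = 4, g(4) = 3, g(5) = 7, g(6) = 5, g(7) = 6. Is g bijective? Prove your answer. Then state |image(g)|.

The values 1, 2, 4, 3, 7, 5, 6 are a permutation of {1, 2, 3, 4, 5, 6, 7}: each element appears exactly once.
So g is injective and surjective, hence bijective.
The image of g is {1, 2, 3, 4, 5, 6, 7}, which has 7 elements.

7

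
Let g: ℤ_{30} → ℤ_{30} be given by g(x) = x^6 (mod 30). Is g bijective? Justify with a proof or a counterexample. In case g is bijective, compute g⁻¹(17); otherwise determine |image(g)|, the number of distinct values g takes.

g(2): Repeated squaring mod 30: 2^1 ≡ 2, 2^2 ≡ 2² = 4, 2^4 ≡ 4² = 16. Since 6 = 4 + 2, 2^6 ≡ 16·4: 16·4 = 64 ≡ 4. So 2^6 ≡ 4 (mod 30).
g(8): Repeated squaring mod 30: 8^1 ≡ 8, 8^2 ≡ 8² = 64 ≡ 4, 8^4 ≡ 4² = 16. Since 6 = 4 + 2, 8^6 ≡ 16·4: 16·4 = 64 ≡ 4. So 8^6 ≡ 4 (mod 30).
So g(2) = g(8) = 4 while 2 ≠ 8, therefore g is not injective, hence not bijective.
Since g is not bijective, we determine |image(g)|. Computing x^6 mod 30 for each x (by repeated squaring, reducing mod 30 at every step), the values g(0), g(1), …, g(29) are: 0, 1, 4, 9, 16, 25, 6, 19, 4, 21, 10, 1, 24, 19, 16, 15, 16, 19, 24, 1, 10, 21, 4, 19, 6, 25, 16, 9, 4, 1.
The distinct values are {0, 1, 4, 6, 9, 10, 15, 16, 19, 21, 24, 25}; there are 12 of them.

12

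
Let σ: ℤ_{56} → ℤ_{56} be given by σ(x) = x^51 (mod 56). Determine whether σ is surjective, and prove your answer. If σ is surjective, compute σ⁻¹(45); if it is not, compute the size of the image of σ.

15

σ(2): Repeated squaring mod 56: 2^1 ≡ 2, 2^2 ≡ 2² = 4, 2^4 ≡ 4² = 16, 2^8 ≡ 16² = 256 ≡ 32, 2^16 ≡ 32² = 1024 ≡ 16, 2^32 ≡ 16² = 256 ≡ 32. Since 51 = 32 + 16 + 2 + 1, 2^51 ≡ 32·16·4·2: 32·16 = 512 ≡ 8, then 8·4 = 32, then 32·2 = 64 ≡ 8. So 2^51 ≡ 8 (mod 56).
σ(4): Repeated squaring mod 56: 4^1 ≡ 4, 4^2 ≡ 4² = 16, 4^4 ≡ 16² = 256 ≡ 32, 4^8 ≡ 32² = 1024 ≡ 16, 4^16 ≡ 16² = 256 ≡ 32, 4^32 ≡ 32² = 1024 ≡ 16. Since 51 = 32 + 16 + 2 + 1, 4^51 ≡ 16·32·16·4: 16·32 = 512 ≡ 8, then 8·16 = 128 ≡ 16, then 16·4 = 64 ≡ 8. So 4^51 ≡ 8 (mod 56).
So σ(2) = σ(4) = 8 while 2 ≠ 4, so σ is not injective.
A non-injective map from the 56-element set ℤ_{56} to itself takes at most 55 distinct values, so it cannot be surjective. Thus σ is not surjective.
Since σ is not surjective, we determine |image(σ)|. Computing x^51 mod 56 for each x (by repeated squaring, reducing mod 56 at every step), the values σ(0), σ(1), …, σ(55) are: 0, 1, 8, 27, 8, 13, 48, 7, 8, 1, 48, 43, 48, 13, 0, 15, 8, 41, 8, 27, 48, 21, 8, 15, 48, 1, 48, 27, 0, 29, 8, 55, 8, 41, 48, 35, 8, 29, 48, 15, 48, 41, 0, 43, 8, 13, 8, 55, 48, 49, 8, 43, 48, 29, 48, 55.
The distinct values are {0, 1, 7, 8, 13, 15, 21, 27, 29, 35, 41, 43, 48, 49, 55}; there are 15 of them.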